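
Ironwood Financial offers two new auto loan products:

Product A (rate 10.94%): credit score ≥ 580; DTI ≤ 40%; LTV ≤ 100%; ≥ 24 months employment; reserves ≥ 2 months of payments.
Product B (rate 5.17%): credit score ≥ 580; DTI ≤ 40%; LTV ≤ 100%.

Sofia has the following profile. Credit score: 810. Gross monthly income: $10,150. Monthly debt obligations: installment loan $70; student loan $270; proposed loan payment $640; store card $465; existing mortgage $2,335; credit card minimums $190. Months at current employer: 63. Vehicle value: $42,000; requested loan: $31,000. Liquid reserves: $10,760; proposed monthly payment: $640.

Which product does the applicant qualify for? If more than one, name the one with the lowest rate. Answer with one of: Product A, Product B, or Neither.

Product B

Total debts = (70 + 270 + 640 + 465 + 2,335 + 190) = 3,970; DTI = 3,970/10,150 = 39.1%.
LTV = 31,000/42,000 = 73.8%.
Reserves = 10,760/640 = 16.8 months.
Product A: score 810 ≥ 580; DTI 39.1% ≤ 40%; LTV 73.8% ≤ 100%; employment 63 ≥ 24 mo; reserves 16.8 ≥ 2 mo → qualifies.
Product B: score 810 ≥ 580; DTI 39.1% ≤ 40%; LTV 73.8% ≤ 100% → qualifies.
Qualifying: Product A, Product B. Lowest rate is 5.17% → Product B.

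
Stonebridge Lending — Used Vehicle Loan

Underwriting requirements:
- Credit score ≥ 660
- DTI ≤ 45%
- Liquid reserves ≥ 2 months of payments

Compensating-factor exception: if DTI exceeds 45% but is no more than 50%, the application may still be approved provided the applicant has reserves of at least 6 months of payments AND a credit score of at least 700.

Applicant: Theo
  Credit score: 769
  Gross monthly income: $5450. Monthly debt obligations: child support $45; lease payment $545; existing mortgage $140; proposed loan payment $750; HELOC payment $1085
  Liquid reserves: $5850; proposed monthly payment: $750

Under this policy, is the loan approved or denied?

Credit score 769 ≥ 660 (meets base)
Total debts = (45 + 545 + 140 + 750 + 1,085) = 2,565. DTI: 2,565 ÷ 5,450 = 47.1%, over the 45% base limit.
Reserves = 5,850/750 = 7.8 months ≥ 2
DTI 47.1% is within the 45%–50% exception band; checking compensating factors.
Reserves 7.8 ≥ 6 months; credit score 769 ≥ 700.
Both compensating conditions met → exception applies.

Approved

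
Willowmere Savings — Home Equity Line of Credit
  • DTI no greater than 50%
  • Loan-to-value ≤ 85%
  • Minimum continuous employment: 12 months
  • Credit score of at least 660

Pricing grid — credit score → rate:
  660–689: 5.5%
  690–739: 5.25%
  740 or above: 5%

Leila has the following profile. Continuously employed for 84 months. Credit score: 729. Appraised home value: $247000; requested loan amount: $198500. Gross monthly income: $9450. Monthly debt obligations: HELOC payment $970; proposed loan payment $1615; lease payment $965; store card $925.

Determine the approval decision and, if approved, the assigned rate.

Approved at 5.25%

Credit score 729 ≥ 660 (meets minimum)
Employment 84 ≥ 12 months
Total monthly debts = (970 + 1,615 + 965 + 925) = 4,475. Debt-to-income = 4,475/9,450 = 47.4% — meets 50% limit
LTV: 198,500 ÷ 247,000 = 80.4%, within 85% cap
All requirements met. Score 729 falls in the 690–739 tier → 5.25%.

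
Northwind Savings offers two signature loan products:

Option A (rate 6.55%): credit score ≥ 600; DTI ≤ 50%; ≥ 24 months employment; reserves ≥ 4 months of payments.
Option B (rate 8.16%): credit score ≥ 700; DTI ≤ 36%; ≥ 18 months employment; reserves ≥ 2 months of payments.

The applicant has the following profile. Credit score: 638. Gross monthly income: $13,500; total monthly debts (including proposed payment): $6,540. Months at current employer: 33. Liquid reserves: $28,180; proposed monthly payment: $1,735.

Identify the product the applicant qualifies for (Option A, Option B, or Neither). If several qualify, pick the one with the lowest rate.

DTI = 6,540/13,500 = 48.4%.
Reserves = 28,180/1,735 = 16.2 months.
Option A: score 638 ≥ 600; DTI 48.4% ≤ 50%; employment 33 ≥ 24 mo; reserves 16.2 ≥ 4 mo → qualifies.
Option B: score 638 < 700; DTI 48.4% > 36%; employment 33 ≥ 18 mo; reserves 16.2 ≥ 2 mo → does not qualify.

Option A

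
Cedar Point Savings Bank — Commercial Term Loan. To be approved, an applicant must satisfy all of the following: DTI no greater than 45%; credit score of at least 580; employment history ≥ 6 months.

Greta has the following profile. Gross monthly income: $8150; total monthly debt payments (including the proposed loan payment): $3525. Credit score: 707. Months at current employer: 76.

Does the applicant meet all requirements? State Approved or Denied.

Approved

DTI = 3,525/8,150 = 43.3% ≤ 45%
Credit score 707 ≥ 580 (meets)
Employment 76 ≥ 6 months
All criteria satisfied.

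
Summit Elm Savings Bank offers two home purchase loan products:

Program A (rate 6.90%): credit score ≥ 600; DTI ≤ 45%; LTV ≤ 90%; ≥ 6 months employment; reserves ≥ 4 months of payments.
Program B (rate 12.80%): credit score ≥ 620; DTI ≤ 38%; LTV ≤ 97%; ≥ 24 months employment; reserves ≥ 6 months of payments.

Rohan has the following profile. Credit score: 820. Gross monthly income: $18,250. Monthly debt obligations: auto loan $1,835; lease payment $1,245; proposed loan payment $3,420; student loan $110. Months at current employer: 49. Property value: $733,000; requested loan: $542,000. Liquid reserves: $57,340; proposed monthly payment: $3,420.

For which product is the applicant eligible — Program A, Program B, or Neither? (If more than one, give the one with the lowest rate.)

Total debts = (1,835 + 1,245 + 3,420 + 110) = 6,610; DTI = 6,610/18,250 = 36.2%.
LTV = 542,000/733,000 = 73.9%.
Reserves = 57,340/3,420 = 16.8 months.
Program A: score 820 ≥ 600; DTI 36.2% ≤ 45%; LTV 73.9% ≤ 90%; employment 49 ≥ 6 mo; reserves 16.8 ≥ 4 mo → qualifies.
Program B: score 820 ≥ 620; DTI 36.2% ≤ 38%; LTV 73.9% ≤ 97%; employment 49 ≥ 24 mo; reserves 16.8 ≥ 6 mo → qualifies.
Qualifying: Program A, Program B. Lowest rate is 6.90% → Program A.

Program A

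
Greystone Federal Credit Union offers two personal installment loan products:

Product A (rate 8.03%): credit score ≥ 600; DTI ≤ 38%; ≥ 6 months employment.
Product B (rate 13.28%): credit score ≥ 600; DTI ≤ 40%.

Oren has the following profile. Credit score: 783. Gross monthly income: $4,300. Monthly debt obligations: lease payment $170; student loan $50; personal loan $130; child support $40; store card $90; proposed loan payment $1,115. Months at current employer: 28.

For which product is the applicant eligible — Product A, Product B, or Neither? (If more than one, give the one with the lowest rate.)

Product A

Total debts = (170 + 50 + 130 + 40 + 90 + 1,115) = 1,595; DTI = 1,595/4,300 = 37.1%.
Product A: score 783 ≥ 600; DTI 37.1% ≤ 38%; employment 28 ≥ 6 mo → qualifies.
Product B: score 783 ≥ 600; DTI 37.1% ≤ 40% → qualifies.
Qualifying: Product A, Product B. Lowest rate is 8.03% → Product A.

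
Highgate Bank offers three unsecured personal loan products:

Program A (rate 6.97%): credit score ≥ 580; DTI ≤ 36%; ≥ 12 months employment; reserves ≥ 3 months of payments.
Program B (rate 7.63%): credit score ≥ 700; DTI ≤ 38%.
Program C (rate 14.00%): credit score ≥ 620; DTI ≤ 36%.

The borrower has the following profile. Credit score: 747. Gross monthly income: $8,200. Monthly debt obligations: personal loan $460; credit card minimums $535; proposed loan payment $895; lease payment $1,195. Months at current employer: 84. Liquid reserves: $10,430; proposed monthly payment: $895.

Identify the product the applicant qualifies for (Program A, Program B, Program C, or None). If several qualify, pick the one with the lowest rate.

Program B

Total debts = (460 + 535 + 895 + 1,195) = 3,085; DTI = 3,085/8,200 = 37.6%.
Reserves = 10,430/895 = 11.7 months.
Program A: score 747 ≥ 580; DTI 37.6% > 36%; employment 84 ≥ 12 mo; reserves 11.7 ≥ 3 mo → does not qualify.
Program B: score 747 ≥ 700; DTI 37.6% ≤ 38% → qualifies.
Program C: score 747 ≥ 620; DTI 37.6% > 36% → does not qualify.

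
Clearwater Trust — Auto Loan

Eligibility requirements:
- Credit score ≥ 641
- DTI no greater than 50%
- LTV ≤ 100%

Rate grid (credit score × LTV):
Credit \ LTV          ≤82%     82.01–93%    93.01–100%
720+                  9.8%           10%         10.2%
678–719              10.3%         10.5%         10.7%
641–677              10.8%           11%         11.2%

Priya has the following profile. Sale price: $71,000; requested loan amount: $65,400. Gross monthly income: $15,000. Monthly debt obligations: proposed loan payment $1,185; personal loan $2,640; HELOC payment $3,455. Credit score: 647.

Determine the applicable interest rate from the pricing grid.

11%

Credit score 647 ≥ 641; Total monthly debts = (1,185 + 2,640 + 3,455) = 7,280. Debt-to-income = 7,280/15,000 = 48.5% — meets 50% limit
LTV: 65,400 ÷ 71,000 = 92.1%, within 100% cap
Score 647 is in the 641–677 band; LTV 92.1% is in the 82.01–93% band → 11%.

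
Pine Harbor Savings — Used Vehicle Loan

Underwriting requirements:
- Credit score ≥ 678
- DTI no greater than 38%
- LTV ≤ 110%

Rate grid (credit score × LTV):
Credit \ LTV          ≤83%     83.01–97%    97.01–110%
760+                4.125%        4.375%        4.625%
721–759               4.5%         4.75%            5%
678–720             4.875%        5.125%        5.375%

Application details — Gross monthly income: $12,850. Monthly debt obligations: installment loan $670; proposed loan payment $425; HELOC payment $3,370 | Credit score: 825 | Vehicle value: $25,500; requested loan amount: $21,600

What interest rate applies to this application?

Credit score 825 ≥ 678; Total monthly debts = (670 + 425 + 3,370) = 4,465. DTI: 4,465 ÷ 12,850 = 34.7%, within the 38% cap
LTV = 21,600/25,500 = 84.7% ≤ 110%
Score 825 is in the 760+ band; LTV 84.7% is in the 83.01–97% band → 4.375%.

4.375%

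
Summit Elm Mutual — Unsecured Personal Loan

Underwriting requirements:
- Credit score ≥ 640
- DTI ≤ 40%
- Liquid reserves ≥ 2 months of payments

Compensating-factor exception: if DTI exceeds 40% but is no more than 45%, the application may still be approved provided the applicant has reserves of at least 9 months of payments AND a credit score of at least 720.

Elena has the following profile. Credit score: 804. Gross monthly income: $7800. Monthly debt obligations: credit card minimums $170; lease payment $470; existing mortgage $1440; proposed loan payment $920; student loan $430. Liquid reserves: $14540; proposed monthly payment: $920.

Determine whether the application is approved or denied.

Approved

Credit score 804 ≥ 640 (meets base)
Total debts = (170 + 470 + 1,440 + 920 + 430) = 3,430. DTI = 3,430/7,800 = 44% > 40% — standard DTI limit exceeded.
Reserves = 14,540/920 = 15.8 months ≥ 2
DTI 44% is within the 40%–45% exception band; checking compensating factors.
Reserves 15.8 ≥ 9 months; credit score 804 ≥ 720.
Both override conditions satisfied; DTI exception granted.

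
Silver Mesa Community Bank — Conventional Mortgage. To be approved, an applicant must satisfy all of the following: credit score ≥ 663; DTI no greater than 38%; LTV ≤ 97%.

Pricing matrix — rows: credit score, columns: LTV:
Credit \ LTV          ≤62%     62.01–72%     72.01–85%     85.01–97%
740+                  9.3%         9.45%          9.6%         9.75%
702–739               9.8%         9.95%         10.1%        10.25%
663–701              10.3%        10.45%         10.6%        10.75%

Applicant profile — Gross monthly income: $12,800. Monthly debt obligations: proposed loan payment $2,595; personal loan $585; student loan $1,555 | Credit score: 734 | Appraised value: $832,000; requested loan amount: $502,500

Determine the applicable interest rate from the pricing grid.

Credit score 734 ≥ 663; Total monthly debts = (2,595 + 585 + 1,555) = 4,735. DTI = 4,735/12,800 = 37% ≤ 38%
LTV: 502,500 ÷ 832,000 = 60.4%, within 97% cap
Row: 734 falls in 702–739. Column: 60.4% falls in ≤62%. Rate = 9.8%.

9.8%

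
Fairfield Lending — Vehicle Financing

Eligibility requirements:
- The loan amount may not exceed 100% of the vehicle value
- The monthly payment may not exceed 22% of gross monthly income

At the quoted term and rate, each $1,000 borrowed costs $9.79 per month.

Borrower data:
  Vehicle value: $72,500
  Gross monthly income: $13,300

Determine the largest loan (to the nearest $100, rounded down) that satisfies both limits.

Payment cap: 22% × $13,300 = $2,926/month.
At $9.79 per $1,000, that supports 2,926/9.79 × 1,000 ≈ $298,876 → $298,800.
LTV cap: 100% × $72,500 = $72,500 → $72,500.
Binding constraint: loan-to-value.

$72,500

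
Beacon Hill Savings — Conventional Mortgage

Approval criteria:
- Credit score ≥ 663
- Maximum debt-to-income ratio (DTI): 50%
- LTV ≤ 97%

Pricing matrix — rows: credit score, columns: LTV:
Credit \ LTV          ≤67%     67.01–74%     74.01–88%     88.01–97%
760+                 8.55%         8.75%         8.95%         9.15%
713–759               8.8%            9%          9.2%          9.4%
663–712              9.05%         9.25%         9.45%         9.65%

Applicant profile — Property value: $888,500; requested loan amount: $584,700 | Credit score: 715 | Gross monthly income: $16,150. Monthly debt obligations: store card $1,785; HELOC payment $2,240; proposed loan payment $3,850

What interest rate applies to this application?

Credit score 715 ≥ 663; Total monthly debts = (1,785 + 2,240 + 3,850) = 7,875. DTI = 7,875/16,150 = 48.8% ≤ 50%
LTV = 584,700/888,500 = 65.8% ≤ 97%
Score 715 is in the 713–759 band; LTV 65.8% is in the ≤67% band → 8.8%.

8.8%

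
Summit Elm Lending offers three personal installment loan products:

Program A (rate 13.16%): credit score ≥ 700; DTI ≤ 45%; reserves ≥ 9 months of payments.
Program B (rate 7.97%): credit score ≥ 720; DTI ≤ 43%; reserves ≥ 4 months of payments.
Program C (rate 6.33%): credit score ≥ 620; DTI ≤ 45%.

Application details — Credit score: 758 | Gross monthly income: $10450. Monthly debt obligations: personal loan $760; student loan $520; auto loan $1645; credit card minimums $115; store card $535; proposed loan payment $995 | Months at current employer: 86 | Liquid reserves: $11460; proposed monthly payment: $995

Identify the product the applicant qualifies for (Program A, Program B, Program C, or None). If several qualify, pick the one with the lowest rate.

Program C

Total debts = (760 + 520 + 1,645 + 115 + 535 + 995) = 4,570; DTI = 4,570/10,450 = 43.7%.
Reserves = 11,460/995 = 11.5 months.
Program A: score 758 ≥ 700; DTI 43.7% ≤ 45%; reserves 11.5 ≥ 9 mo → qualifies.
Program B: score 758 ≥ 720; DTI 43.7% > 43%; reserves 11.5 ≥ 4 mo → does not qualify.
Program C: score 758 ≥ 620; DTI 43.7% ≤ 45% → qualifies.
Qualifying: Program A, Program C. Lowest rate is 6.33% → Program C.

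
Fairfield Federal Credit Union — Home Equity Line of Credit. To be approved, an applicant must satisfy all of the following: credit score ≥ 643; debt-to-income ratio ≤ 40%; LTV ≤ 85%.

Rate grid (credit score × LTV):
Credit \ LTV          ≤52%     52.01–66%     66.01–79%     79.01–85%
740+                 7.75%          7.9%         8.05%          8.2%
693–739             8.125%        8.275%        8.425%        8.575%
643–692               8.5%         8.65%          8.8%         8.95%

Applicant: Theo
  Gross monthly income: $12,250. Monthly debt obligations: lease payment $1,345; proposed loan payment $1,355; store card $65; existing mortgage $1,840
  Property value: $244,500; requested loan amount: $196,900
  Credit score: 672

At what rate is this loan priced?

Credit score 672 ≥ 643; Total monthly debts = (1,345 + 1,355 + 65 + 1,840) = 4,605. Debt-to-income = 4,605/12,250 = 37.6% — meets 40% limit
LTV: 196,900 ÷ 244,500 = 80.5%, within 85% cap
Credit 672 → row 643–692; LTV 80.5% → column 79.01–85%. Grid cell → 8.95%.

8.95%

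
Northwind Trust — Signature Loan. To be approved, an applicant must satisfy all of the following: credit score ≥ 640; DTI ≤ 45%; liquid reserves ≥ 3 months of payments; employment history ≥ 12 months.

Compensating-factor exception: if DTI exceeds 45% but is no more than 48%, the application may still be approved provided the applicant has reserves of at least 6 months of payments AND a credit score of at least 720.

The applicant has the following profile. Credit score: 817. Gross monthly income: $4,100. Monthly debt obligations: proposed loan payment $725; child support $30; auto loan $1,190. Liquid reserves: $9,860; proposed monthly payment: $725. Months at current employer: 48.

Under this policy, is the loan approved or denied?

Approved

Credit score 817 ≥ 640 (meets base)
Total debts = (725 + 30 + 1,190) = 1,945. DTI: 1,945 ÷ 4,100 = 47.4%, over the 45% base limit.
Reserves: 9,860 ÷ 725 = 13.6 months (meets 3-month minimum)
Employment 48 ≥ 12 months
DTI 47.4% is within the 45%–48% exception band; checking compensating factors.
Override check — reserves: 13.6 mo (ok); score: 817 (ok).
Both compensating conditions met → exception applies.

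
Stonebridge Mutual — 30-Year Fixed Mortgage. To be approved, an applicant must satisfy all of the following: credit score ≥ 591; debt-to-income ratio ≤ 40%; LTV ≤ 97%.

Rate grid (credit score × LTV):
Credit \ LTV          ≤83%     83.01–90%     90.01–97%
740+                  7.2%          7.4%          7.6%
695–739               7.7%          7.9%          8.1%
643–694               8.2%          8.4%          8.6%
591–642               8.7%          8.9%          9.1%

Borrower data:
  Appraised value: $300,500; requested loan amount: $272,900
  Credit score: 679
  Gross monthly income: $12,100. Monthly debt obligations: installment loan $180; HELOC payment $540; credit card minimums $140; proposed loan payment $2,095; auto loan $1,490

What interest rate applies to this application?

Credit score 679 ≥ 591; Total monthly debts = (180 + 540 + 140 + 2,095 + 1,490) = 4,445. DTI: 4,445 ÷ 12,100 = 36.7%, within the 40% cap
LTV: 272,900 ÷ 300,500 = 90.8%, within 97% cap
Score 679 is in the 643–694 band; LTV 90.8% is in the 90.01–97% band → 8.6%.

8.6%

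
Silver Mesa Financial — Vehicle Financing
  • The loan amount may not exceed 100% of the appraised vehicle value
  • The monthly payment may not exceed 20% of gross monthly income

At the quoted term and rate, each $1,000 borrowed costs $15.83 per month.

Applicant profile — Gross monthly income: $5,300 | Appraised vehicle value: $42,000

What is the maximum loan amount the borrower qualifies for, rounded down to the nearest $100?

Payment cap: 20% × $5,300 = $1,060/month.
At $15.83 per $1,000, that supports 1,060/15.83 × 1,000 ≈ $66,961 → $66,900.
LTV cap: 100% × $42,000 = $42,000 → $42,000.
Binding constraint: loan-to-value.

$42,000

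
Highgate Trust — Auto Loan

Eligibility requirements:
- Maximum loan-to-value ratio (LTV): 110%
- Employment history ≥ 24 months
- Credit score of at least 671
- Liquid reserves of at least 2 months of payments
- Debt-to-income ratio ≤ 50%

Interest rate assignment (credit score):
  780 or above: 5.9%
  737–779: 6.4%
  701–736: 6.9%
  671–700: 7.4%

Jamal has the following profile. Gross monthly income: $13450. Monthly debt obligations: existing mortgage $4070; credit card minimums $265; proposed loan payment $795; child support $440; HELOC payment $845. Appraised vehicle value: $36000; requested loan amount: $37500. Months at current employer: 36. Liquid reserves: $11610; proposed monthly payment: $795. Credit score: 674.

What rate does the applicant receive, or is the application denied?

Approved at 7.4%

Credit score 674 ≥ 671 (meets minimum)
Reserves: 11,610 ÷ 795 = 14.6 months (meets 2-month minimum)
Employment 36 ≥ 24 months
LTV: 37,500 ÷ 36,000 = 104.2%, within 110% cap
Total monthly debts = (4,070 + 265 + 795 + 440 + 845) = 6,415. DTI: 6,415 ÷ 13,450 = 47.7%, within the 50% cap
All requirements met. Score 674 falls in the 671–700 tier → 7.4%.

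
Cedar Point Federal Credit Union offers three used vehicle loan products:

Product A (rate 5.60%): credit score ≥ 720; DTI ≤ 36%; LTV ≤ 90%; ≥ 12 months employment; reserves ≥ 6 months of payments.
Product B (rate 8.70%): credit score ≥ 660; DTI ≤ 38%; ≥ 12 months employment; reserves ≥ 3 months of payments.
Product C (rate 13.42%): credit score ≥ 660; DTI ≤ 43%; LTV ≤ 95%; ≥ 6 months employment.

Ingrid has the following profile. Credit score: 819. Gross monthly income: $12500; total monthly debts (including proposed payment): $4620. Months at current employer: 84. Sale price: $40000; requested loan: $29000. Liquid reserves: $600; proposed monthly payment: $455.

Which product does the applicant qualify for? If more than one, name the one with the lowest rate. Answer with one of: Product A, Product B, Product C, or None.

DTI = 4,620/12,500 = 37%.
LTV = 29,000/40,000 = 72.5%.
Reserves = 600/455 = 1.3 months.
Product A: score 819 ≥ 720; DTI 37% > 36%; LTV 72.5% ≤ 90%; employment 84 ≥ 12 mo; reserves 1.3 < 6 mo → does not qualify.
Product B: score 819 ≥ 660; DTI 37% ≤ 38%; employment 84 ≥ 12 mo; reserves 1.3 < 3 mo → does not qualify.
Product C: score 819 ≥ 660; DTI 37% ≤ 43%; LTV 72.5% ≤ 95%; employment 84 ≥ 6 mo → qualifies.

Product C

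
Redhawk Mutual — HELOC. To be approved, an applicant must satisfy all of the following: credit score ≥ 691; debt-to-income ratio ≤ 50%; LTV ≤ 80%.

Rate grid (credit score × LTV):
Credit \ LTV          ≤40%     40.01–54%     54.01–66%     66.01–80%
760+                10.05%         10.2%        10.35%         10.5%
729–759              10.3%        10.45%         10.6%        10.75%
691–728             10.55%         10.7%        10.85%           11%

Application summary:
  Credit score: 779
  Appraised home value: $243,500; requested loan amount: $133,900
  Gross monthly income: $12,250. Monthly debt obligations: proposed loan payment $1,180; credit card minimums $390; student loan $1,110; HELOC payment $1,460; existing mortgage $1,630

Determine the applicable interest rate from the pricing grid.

Credit score 779 ≥ 691; Total monthly debts = (1,180 + 390 + 1,110 + 1,460 + 1,630) = 5,770. DTI: 5,770 ÷ 12,250 = 47.1%, within the 50% cap
LTV = 133,900/243,500 = 55% ≤ 80%
Score 779 is in the 760+ band; LTV 55% is in the 54.01–66% band → 10.35%.

10.35%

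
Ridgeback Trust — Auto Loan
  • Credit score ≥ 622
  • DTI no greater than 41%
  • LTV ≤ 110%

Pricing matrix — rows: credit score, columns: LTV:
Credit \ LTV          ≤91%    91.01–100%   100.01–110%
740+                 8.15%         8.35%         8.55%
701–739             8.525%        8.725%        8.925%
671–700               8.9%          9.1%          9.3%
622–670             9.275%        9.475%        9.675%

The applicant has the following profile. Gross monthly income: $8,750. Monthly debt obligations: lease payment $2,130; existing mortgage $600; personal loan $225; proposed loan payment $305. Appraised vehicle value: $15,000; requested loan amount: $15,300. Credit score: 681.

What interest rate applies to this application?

Credit score 681 ≥ 622; Total monthly debts = (2,130 + 600 + 225 + 305) = 3,260. DTI = 3,260/8,750 = 37.3% ≤ 41%
LTV: 15,300 ÷ 15,000 = 102%, within 110% cap
Credit 681 → row 671–700; LTV 102% → column 100.01–110%. Grid cell → 9.3%.

9.3%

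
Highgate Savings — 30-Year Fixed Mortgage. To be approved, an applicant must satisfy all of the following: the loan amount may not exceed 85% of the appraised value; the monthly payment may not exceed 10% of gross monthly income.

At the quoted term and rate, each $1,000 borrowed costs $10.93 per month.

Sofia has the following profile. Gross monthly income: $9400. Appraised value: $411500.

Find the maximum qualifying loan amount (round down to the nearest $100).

Payment cap: 10% × $9,400 = $940/month.
At $10.93 per $1,000, that supports 940/10.93 × 1,000 ≈ $86,001 → $86,000.
LTV cap: 85% × $411,500 = $349,775 → $349,700.
Binding constraint: payment-to-income.

$86,000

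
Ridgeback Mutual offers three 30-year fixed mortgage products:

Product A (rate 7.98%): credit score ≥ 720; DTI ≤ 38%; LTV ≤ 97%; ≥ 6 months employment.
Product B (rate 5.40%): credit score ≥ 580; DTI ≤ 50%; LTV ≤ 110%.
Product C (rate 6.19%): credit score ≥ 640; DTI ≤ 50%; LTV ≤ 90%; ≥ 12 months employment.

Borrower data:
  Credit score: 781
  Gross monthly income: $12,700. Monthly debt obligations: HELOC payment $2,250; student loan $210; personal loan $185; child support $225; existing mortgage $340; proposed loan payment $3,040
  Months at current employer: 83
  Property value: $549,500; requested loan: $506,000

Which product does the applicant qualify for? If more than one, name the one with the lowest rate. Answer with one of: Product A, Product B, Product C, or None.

Total debts = (2,250 + 210 + 185 + 225 + 340 + 3,040) = 6,250; DTI = 6,250/12,700 = 49.2%.
LTV = 506,000/549,500 = 92.1%.
Product A: score 781 ≥ 720; DTI 49.2% > 38%; LTV 92.1% ≤ 97%; employment 83 ≥ 6 mo → does not qualify.
Product B: score 781 ≥ 580; DTI 49.2% ≤ 50%; LTV 92.1% ≤ 110% → qualifies.
Product C: score 781 ≥ 640; DTI 49.2% ≤ 50%; LTV 92.1% > 90%; employment 83 ≥ 12 mo → does not qualify.

Product B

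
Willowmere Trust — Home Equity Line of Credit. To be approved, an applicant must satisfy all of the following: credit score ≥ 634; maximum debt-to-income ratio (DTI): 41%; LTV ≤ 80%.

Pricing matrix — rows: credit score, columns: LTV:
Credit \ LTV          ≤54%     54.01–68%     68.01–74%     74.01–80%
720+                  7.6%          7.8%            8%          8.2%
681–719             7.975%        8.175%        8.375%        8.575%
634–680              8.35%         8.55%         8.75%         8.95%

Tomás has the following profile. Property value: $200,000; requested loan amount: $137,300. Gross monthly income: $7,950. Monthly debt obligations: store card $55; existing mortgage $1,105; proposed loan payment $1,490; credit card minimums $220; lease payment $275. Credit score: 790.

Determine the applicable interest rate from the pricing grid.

Credit score 790 ≥ 634; Total monthly debts = (55 + 1,105 + 1,490 + 220 + 275) = 3,145. DTI: 3,145 ÷ 7,950 = 39.6%, within the 41% cap
LTV = 137,300/200,000 = 68.7% ≤ 80%
Score 790 is in the 720+ band; LTV 68.7% is in the 68.01–74% band → 8%.

8%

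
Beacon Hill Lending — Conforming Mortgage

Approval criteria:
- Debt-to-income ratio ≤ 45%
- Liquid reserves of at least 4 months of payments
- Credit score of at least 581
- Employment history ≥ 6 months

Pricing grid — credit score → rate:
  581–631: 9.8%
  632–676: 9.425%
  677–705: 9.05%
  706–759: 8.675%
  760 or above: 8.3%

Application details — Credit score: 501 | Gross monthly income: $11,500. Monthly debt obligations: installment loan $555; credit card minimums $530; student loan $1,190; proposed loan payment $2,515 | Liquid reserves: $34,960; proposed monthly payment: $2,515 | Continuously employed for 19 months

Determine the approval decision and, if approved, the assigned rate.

Denied

Credit score 501 < 581 (below minimum)
Reserves: 34,960 ÷ 2,515 = 13.9 months (meets 4-month minimum)
Total monthly debts = (555 + 530 + 1,190 + 2,515) = 4,790. Debt-to-income = 4,790/11,500 = 41.7% — meets 45% limit
Employment 19 ≥ 6 months
Not all requirements met → denied.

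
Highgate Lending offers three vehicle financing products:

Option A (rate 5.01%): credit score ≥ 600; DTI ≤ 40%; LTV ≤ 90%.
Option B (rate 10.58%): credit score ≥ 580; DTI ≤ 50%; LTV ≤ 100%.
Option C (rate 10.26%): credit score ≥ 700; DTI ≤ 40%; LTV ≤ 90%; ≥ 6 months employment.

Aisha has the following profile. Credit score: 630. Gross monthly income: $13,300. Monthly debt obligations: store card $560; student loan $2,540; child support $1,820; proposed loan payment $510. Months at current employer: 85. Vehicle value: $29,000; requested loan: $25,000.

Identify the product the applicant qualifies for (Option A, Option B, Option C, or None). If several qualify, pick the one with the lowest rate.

Option B

Total debts = (560 + 2,540 + 1,820 + 510) = 5,430; DTI = 5,430/13,300 = 40.8%.
LTV = 25,000/29,000 = 86.2%.
Option A: score 630 ≥ 600; DTI 40.8% > 40%; LTV 86.2% ≤ 90% → does not qualify.
Option B: score 630 ≥ 580; DTI 40.8% ≤ 50%; LTV 86.2% ≤ 100% → qualifies.
Option C: score 630 < 700; DTI 40.8% > 40%; LTV 86.2% ≤ 90%; employment 85 ≥ 6 mo → does not qualify.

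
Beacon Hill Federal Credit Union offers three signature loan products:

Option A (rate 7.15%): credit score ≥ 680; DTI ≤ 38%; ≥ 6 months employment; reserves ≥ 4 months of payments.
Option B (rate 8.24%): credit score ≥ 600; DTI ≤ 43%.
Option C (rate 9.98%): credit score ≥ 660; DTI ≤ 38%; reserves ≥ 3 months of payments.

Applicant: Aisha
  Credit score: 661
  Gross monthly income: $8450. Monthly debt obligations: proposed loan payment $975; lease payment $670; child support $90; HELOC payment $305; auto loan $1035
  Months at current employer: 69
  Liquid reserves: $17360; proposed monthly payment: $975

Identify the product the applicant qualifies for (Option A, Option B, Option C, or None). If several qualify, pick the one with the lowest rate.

Total debts = (975 + 670 + 90 + 305 + 1,035) = 3,075; DTI = 3,075/8,450 = 36.4%.
Reserves = 17,360/975 = 17.8 months.
Option A: score 661 < 680; DTI 36.4% ≤ 38%; employment 69 ≥ 6 mo; reserves 17.8 ≥ 4 mo → does not qualify.
Option B: score 661 ≥ 600; DTI 36.4% ≤ 43% → qualifies.
Option C: score 661 ≥ 660; DTI 36.4% ≤ 38%; reserves 17.8 ≥ 3 mo → qualifies.
Qualifying: Option B, Option C. Lowest rate is 8.24% → Option B.

Option B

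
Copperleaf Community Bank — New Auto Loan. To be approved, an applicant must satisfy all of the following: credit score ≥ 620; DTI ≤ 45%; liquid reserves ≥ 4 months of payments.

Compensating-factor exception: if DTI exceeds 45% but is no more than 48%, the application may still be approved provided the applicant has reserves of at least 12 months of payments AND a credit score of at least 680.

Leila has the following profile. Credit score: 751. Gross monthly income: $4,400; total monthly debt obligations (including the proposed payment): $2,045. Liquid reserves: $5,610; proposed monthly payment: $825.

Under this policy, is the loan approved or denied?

Denied

Credit score 751 ≥ 620 (meets base)
DTI: 2,045 ÷ 4,400 = 46.5%, over the 45% base limit.
Reserves: 5,610 ÷ 825 = 6.8 months (meets 4-month minimum)
46.5% falls in the override range (45%–48%), so the compensating-factor test applies.
Reserves 6.8 < 12 months; credit score 751 ≥ 680.
Override conditions not both satisfied; exception does not apply.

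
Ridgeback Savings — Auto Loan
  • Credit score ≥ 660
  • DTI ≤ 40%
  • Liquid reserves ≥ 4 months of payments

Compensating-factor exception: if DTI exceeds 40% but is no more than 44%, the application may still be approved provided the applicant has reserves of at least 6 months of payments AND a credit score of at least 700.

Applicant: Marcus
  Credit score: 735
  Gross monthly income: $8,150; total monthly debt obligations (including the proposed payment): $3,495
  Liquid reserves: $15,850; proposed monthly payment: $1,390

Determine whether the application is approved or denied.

Approved

Credit score 735 ≥ 660 (meets base)
DTI = 3,495/8,150 = 42.9% > 40% — standard DTI limit exceeded.
Liquid reserves cover 15,850/1,390 = 11.4 months — ≥ 4 required
DTI 42.9% is within the 40%–44% exception band; checking compensating factors.
Override check — reserves: 11.4 mo (ok); score: 735 (ok).
Both compensating conditions met → exception applies.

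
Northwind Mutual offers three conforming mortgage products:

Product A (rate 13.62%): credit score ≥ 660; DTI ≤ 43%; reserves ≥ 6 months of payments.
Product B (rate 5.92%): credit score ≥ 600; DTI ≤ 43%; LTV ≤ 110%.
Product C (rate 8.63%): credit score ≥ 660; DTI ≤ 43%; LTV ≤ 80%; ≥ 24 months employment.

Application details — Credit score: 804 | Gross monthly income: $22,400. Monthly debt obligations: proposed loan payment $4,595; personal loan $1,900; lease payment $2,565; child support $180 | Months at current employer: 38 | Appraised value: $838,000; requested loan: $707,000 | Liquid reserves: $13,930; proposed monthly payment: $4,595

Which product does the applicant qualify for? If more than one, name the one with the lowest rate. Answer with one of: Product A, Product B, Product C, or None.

Product B

Total debts = (4,595 + 1,900 + 2,565 + 180) = 9,240; DTI = 9,240/22,400 = 41.2%.
LTV = 707,000/838,000 = 84.4%.
Reserves = 13,930/4,595 = 3.0 months.
Product A: score 804 ≥ 660; DTI 41.2% ≤ 43%; reserves 3.0 < 6 mo → does not qualify.
Product B: score 804 ≥ 600; DTI 41.2% ≤ 43%; LTV 84.4% ≤ 110% → qualifies.
Product C: score 804 ≥ 660; DTI 41.2% ≤ 43%; LTV 84.4% > 80%; employment 38 ≥ 24 mo → does not qualify.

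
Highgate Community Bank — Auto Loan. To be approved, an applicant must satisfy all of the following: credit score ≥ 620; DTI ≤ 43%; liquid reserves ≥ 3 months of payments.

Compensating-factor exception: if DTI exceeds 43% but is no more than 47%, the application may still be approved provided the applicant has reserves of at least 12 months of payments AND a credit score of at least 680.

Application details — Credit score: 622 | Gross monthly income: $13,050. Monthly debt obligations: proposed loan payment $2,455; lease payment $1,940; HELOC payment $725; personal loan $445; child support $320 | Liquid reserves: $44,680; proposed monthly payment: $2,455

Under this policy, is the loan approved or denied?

Credit score 622 ≥ 620 (meets base)
Total debts = (2,455 + 1,940 + 725 + 445 + 320) = 5,885. DTI: 5,885 ÷ 13,050 = 45.1%, over the 43% base limit.
Reserves = 44,680/2,455 = 18.2 months ≥ 3
DTI 45.1% is within the 43%–47% exception band; checking compensating factors.
Override check — reserves: 18.2 mo (ok); score: 622 (below 680).
Compensating-factor requirement not fully met.

Denied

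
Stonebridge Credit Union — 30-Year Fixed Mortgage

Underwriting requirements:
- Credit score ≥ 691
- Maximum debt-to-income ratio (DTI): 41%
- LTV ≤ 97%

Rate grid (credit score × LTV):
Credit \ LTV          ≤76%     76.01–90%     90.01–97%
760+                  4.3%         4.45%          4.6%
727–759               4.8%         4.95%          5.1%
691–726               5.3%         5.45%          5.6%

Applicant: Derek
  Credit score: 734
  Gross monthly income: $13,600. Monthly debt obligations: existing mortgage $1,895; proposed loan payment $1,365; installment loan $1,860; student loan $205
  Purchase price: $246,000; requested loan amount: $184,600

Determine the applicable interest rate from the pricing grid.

4.8%

Credit score 734 ≥ 691; Total monthly debts = (1,895 + 1,365 + 1,860 + 205) = 5,325. DTI = 5,325/13,600 = 39.2% ≤ 41%
LTV = 184,600/246,000 = 75% ≤ 97%
Credit 734 → row 727–759; LTV 75% → column ≤76%. Grid cell → 4.8%.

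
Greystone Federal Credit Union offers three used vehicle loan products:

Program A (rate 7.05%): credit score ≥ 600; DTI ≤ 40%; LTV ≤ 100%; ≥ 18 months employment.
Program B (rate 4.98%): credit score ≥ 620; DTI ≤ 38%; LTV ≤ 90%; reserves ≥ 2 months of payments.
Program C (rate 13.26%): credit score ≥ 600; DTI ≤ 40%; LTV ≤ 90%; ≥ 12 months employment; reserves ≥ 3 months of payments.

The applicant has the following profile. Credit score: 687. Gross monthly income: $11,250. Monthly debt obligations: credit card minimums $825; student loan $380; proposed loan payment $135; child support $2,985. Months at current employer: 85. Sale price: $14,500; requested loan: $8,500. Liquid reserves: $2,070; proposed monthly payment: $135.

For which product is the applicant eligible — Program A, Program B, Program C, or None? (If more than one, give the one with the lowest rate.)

Total debts = (825 + 380 + 135 + 2,985) = 4,325; DTI = 4,325/11,250 = 38.4%.
LTV = 8,500/14,500 = 58.6%.
Reserves = 2,070/135 = 15.3 months.
Program A: score 687 ≥ 600; DTI 38.4% ≤ 40%; LTV 58.6% ≤ 100%; employment 85 ≥ 18 mo → qualifies.
Program B: score 687 ≥ 620; DTI 38.4% > 38%; LTV 58.6% ≤ 90%; reserves 15.3 ≥ 2 mo → does not qualify.
Program C: score 687 ≥ 600; DTI 38.4% ≤ 40%; LTV 58.6% ≤ 90%; employment 85 ≥ 12 mo; reserves 15.3 ≥ 3 mo → qualifies.
Qualifying: Program A, Program C. Lowest rate is 7.05% → Program A.

Program A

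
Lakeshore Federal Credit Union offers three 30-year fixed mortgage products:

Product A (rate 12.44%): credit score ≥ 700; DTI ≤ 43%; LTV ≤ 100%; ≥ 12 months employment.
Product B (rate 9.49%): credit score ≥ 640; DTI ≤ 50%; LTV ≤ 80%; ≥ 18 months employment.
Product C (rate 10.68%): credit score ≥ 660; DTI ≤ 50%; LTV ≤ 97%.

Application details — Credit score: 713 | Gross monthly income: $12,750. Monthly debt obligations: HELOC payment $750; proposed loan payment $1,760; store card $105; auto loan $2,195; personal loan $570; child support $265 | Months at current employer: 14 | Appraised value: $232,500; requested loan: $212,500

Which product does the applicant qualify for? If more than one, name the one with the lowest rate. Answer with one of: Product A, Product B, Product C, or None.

Product C

Total debts = (750 + 1,760 + 105 + 2,195 + 570 + 265) = 5,645; DTI = 5,645/12,750 = 44.3%.
LTV = 212,500/232,500 = 91.4%.
Product A: score 713 ≥ 700; DTI 44.3% > 43%; LTV 91.4% ≤ 100%; employment 14 ≥ 12 mo → does not qualify.
Product B: score 713 ≥ 640; DTI 44.3% ≤ 50%; LTV 91.4% > 80%; employment 14 < 18 mo → does not qualify.
Product C: score 713 ≥ 660; DTI 44.3% ≤ 50%; LTV 91.4% ≤ 97% → qualifies.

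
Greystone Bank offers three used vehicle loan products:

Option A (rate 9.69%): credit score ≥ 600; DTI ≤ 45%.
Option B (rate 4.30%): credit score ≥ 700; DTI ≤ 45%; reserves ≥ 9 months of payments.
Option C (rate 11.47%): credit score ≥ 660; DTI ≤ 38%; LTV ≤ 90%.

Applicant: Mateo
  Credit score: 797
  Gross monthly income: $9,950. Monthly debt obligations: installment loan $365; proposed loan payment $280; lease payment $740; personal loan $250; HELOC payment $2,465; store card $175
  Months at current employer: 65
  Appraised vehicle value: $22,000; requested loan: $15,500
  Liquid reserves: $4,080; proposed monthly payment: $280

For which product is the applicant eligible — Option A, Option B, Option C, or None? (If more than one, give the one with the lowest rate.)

Option B

Total debts = (365 + 280 + 740 + 250 + 2,465 + 175) = 4,275; DTI = 4,275/9,950 = 43%.
LTV = 15,500/22,000 = 70.5%.
Reserves = 4,080/280 = 14.6 months.
Option A: score 797 ≥ 600; DTI 43% ≤ 45% → qualifies.
Option B: score 797 ≥ 700; DTI 43% ≤ 45%; reserves 14.6 ≥ 9 mo → qualifies.
Option C: score 797 ≥ 660; DTI 43% > 38%; LTV 70.5% ≤ 90% → does not qualify.
Qualifying: Option A, Option B. Lowest rate is 4.30% → Option B.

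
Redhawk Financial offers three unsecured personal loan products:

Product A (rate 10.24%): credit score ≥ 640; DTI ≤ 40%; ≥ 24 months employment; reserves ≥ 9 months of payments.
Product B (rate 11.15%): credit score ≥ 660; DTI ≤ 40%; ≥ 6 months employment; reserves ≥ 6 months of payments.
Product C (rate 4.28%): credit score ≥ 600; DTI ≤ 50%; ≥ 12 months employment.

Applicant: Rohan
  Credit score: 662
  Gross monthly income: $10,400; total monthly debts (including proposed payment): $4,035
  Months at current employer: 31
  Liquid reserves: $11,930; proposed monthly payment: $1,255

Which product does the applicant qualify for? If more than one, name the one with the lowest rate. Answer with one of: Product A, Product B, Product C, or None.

Product C

DTI = 4,035/10,400 = 38.8%.
Reserves = 11,930/1,255 = 9.5 months.
Product A: score 662 ≥ 640; DTI 38.8% ≤ 40%; employment 31 ≥ 24 mo; reserves 9.5 ≥ 9 mo → qualifies.
Product B: score 662 ≥ 660; DTI 38.8% ≤ 40%; employment 31 ≥ 6 mo; reserves 9.5 ≥ 6 mo → qualifies.
Product C: score 662 ≥ 600; DTI 38.8% ≤ 50%; employment 31 ≥ 12 mo → qualifies.
Qualifying: Product A, Product B, Product C. Lowest rate is 4.28% → Product C.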